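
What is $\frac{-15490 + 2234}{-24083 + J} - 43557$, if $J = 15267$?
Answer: $- \frac{47998157}{1102} \approx -43556.0$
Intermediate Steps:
$\frac{-15490 + 2234}{-24083 + J} - 43557 = \frac{-15490 + 2234}{-24083 + 15267} - 43557 = - \frac{13256}{-8816} - 43557 = \left(-13256\right) \left(- \frac{1}{8816}\right) - 43557 = \frac{1657}{1102} - 43557 = - \frac{47998157}{1102}$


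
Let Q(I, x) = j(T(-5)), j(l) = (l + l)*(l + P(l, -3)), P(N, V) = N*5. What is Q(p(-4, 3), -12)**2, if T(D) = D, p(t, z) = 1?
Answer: 90000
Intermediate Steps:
P(N, V) = 5*N
j(l) = 12*l**2 (j(l) = (l + l)*(l + 5*l) = (2*l)*(6*l) = 12*l**2)
Q(I, x) = 300 (Q(I, x) = 12*(-5)**2 = 12*25 = 300)
Q(p(-4, 3), -12)**2 = 300**2 = 90000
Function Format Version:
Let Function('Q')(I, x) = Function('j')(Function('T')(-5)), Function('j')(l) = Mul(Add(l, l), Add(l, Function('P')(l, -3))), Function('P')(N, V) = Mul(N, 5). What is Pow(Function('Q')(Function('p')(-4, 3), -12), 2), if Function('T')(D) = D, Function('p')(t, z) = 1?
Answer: 90000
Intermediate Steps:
Function('P')(N, V) = Mul(5, N)
Function('j')(l) = Mul(12, Pow(l, 2)) (Function('j')(l) = Mul(Add(l, l), Add(l, Mul(5, l))) = Mul(Mul(2, l), Mul(6, l)) = Mul(12, Pow(l, 2)))
Function('Q')(I, x) = 300 (Function('Q')(I, x) = Mul(12, Pow(-5, 2)) = Mul(12, 25) = 300)
Pow(Function('Q')(Function('p')(-4, 3), -12), 2) = Pow(300, 2) = 90000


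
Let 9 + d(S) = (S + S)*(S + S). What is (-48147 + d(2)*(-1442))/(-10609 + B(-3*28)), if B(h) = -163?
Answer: 58241/10772 ≈ 5.4067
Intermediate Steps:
d(S) = -9 + 4*S**2 (d(S) = -9 + (S + S)*(S + S) = -9 + (2*S)*(2*S) = -9 + 4*S**2)
(-48147 + d(2)*(-1442))/(-10609 + B(-3*28)) = (-48147 + (-9 + 4*2**2)*(-1442))/(-10609 - 163) = (-48147 + (-9 + 4*4)*(-1442))/(-10772) = (-48147 + (-9 + 16)*(-1442))*(-1/10772) = (-48147 + 7*(-1442))*(-1/10772) = (-48147 - 10094)*(-1/10772) = -58241*(-1/10772) = 58241/10772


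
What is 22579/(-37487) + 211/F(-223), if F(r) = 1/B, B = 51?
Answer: 403375028/37487 ≈ 10760.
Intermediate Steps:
F(r) = 1/51
22579/(-37487) + 211/F(-223) = 22579/(-37487) + 211/(1/51) = 22579*(-1/37487) + 211*51 = -22579/37487 + 10761 = 403375028/37487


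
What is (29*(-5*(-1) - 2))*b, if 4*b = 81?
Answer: 7047/4 ≈ 1761.8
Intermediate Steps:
b = 81/4 (b = (¼)*81 = 81/4 ≈ 20.250)
(29*(-5*(-1) - 2))*b = (29*(-5*(-1) - 2))*(81/4) = (29*(5 - 2))*(81/4) = (29*3)*(81/4) = 87*(81/4) = 7047/4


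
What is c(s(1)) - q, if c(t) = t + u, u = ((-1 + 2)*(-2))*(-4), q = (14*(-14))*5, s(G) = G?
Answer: 989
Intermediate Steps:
q = -980 (q = -196*5 = -980)
u = 8 (u = (1*(-2))*(-4) = -2*(-4) = 8)
c(t) = 8 + t (c(t) = t + 8 = 8 + t)
c(s(1)) - q = (8 + 1) - 1*(-980) = 9 + 980 = 989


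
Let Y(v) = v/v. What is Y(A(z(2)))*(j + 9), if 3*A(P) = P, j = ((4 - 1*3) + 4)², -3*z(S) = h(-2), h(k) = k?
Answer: 34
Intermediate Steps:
z(S) = ⅔ (z(S) = -⅓*(-2) = ⅔)
j = 25 (j = ((4 - 3) + 4)² = (1 + 4)² = 5² = 25)
A(P) = P/3
Y(v) = 1
Y(A(z(2)))*(j + 9) = 1*(25 + 9) = 1*34 = 34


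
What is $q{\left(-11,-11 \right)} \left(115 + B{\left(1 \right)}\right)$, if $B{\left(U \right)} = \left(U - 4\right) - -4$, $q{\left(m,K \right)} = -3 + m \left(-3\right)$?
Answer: $3480$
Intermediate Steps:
$q{\left(m,K \right)} = -3 - 3 m$
$B{\left(U \right)} = U$ ($B{\left(U \right)} = \left(-4 + U\right) + 4 = U$)
$q{\left(-11,-11 \right)} \left(115 + B{\left(1 \right)}\right) = \left(-3 - -33\right) \left(115 + 1\right) = \left(-3 + 33\right) 116 = 30 \cdot 116 = 3480$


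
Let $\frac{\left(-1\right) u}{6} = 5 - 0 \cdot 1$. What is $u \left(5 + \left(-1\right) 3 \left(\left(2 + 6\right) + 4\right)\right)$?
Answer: $930$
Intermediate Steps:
$u = -30$ ($u = - 6 \left(5 - 0 \cdot 1\right) = - 6 \left(5 - 0\right) = - 6 \left(5 + 0\right) = \left(-6\right) 5 = -30$)
$u \left(5 + \left(-1\right) 3 \left(\left(2 + 6\right) + 4\right)\right) = - 30 \left(5 + \left(-1\right) 3 \left(\left(2 + 6\right) + 4\right)\right) = - 30 \left(5 - 3 \left(8 + 4\right)\right) = - 30 \left(5 - 36\right) = \left(-30\right) \left(-31\right) = 930$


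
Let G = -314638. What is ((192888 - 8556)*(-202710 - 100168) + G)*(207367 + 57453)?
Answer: -14785012389525880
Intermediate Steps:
((192888 - 8556)*(-202710 - 100168) + G)*(207367 + 57453) = ((192888 - 8556)*(-202710 - 100168) - 314638)*(207367 + 57453) = (184332*(-302878) - 314638)*264820 = (-55830107496 - 314638)*264820 = -55830422134*264820 = -14785012389525880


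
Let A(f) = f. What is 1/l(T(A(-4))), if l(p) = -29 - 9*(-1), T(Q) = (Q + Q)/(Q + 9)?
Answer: -1/20 ≈ -0.050000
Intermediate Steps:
T(Q) = 2*Q/(9 + Q) (T(Q) = (2*Q)/(9 + Q) = 2*Q/(9 + Q))
l(p) = -20 (l(p) = -29 - 1*(-9) = -29 + 9 = -20)
1/l(T(A(-4))) = 1/(-20) = -1/20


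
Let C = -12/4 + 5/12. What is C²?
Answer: 961/144 ≈ 6.6736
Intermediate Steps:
C = -31/12 (C = -12*¼ + 5*(1/12) = -3 + 5/12 = -31/12 ≈ -2.5833)
C² = (-31/12)² = 961/144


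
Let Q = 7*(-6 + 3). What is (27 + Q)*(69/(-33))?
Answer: -138/11 ≈ -12.545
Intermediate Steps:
Q = -21 (Q = 7*(-3) = -21)
(27 + Q)*(69/(-33)) = (27 - 21)*(69/(-33)) = 6*(69*(-1/33)) = 6*(-23/11) = -138/11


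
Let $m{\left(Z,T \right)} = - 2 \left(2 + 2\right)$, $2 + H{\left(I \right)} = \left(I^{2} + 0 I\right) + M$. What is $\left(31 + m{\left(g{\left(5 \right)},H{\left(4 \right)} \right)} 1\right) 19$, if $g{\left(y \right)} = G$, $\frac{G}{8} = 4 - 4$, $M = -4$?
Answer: $437$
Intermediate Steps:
$G = 0$ ($G = 8 \left(4 - 4\right) = 8 \cdot 0 = 0$)
$g{\left(y \right)} = 0$
$H{\left(I \right)} = -6 + I^{2}$ ($H{\left(I \right)} = -2 + \left(\left(I^{2} + 0 I\right) - 4\right) = -2 + \left(\left(I^{2} + 0\right) - 4\right) = -2 + \left(I^{2} - 4\right) = -2 + \left(-4 + I^{2}\right) = -6 + I^{2}$)
$m{\left(Z,T \right)} = -8$ ($m{\left(Z,T \right)} = \left(-2\right) 4 = -8$)
$\left(31 + m{\left(g{\left(5 \right)},H{\left(4 \right)} \right)} 1\right) 19 = \left(31 - 8\right) 19 = 23 \cdot 19 = 437$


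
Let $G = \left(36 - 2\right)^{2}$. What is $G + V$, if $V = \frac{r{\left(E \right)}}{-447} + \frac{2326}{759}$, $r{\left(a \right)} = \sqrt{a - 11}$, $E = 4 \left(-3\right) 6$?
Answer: $\frac{879730}{759} - \frac{i \sqrt{83}}{447} \approx 1159.1 - 0.020381 i$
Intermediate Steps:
$E = -72$ ($E = \left(-12\right) 6 = -72$)
$G = 1156$ ($G = 34^{2} = 1156$)
$r{\left(a \right)} = \sqrt{-11 + a}$
$V = \frac{2326}{759} - \frac{i \sqrt{83}}{447}$ ($V = \frac{\sqrt{-11 - 72}}{-447} + \frac{2326}{759} = \sqrt{-83} \left(- \frac{1}{447}\right) + 2326 \cdot \frac{1}{759} = i \sqrt{83} \left(- \frac{1}{447}\right) + \frac{2326}{759} = - \frac{i \sqrt{83}}{447} + \frac{2326}{759} = \frac{2326}{759} - \frac{i \sqrt{83}}{447} \approx 3.0646 - 0.020381 i$)
$G + V = 1156 + \left(\frac{2326}{759} - \frac{i \sqrt{83}}{447}\right) = \frac{879730}{759} - \frac{i \sqrt{83}}{447}$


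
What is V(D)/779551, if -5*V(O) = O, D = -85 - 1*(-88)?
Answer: -3/3897755 ≈ -7.6967e-7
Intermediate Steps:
D = 3 (D = -85 + 88 = 3)
V(O) = -O/5
V(D)/779551 = -⅕*3/779551 = -⅗*1/779551 = -3/3897755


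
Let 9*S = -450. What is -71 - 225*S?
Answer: 11179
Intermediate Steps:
S = -50 (S = (1/9)*(-450) = -50)
-71 - 225*S = -71 - 225*(-50) = -71 + 11250 = 11179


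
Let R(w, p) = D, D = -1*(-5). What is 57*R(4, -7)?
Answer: 285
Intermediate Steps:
D = 5
R(w, p) = 5
57*R(4, -7) = 57*5 = 285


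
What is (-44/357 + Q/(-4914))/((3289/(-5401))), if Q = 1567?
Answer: 18135085/24977862 ≈ 0.72605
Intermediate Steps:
(-44/357 + Q/(-4914))/((3289/(-5401))) = (-44/357 + 1567/(-4914))/((3289/(-5401))) = (-44*1/357 + 1567*(-1/4914))/((3289*(-1/5401))) = (-44/357 - 1567/4914)/(-299/491) = -36935/83538*(-491/299) = 18135085/24977862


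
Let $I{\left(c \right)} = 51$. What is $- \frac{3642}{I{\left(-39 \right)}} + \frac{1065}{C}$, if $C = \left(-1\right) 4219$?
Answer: $- \frac{5139971}{71723} \approx -71.664$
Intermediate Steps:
$C = -4219$
$- \frac{3642}{I{\left(-39 \right)}} + \frac{1065}{C} = - \frac{3642}{51} + \frac{1065}{-4219} = \left(-3642\right) \frac{1}{51} + 1065 \left(- \frac{1}{4219}\right) = - \frac{1214}{17} - \frac{1065}{4219} = - \frac{5139971}{71723}$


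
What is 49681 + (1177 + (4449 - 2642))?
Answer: 52665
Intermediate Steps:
49681 + (1177 + (4449 - 2642)) = 49681 + (1177 + 1807) = 49681 + 2984 = 52665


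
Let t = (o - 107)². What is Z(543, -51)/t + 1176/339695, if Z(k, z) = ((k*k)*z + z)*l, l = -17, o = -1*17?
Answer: 43418966211213/2611575160 ≈ 16626.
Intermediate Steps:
o = -17
t = 15376 (t = (-17 - 107)² = (-124)² = 15376)
Z(k, z) = -17*z - 17*z*k² (Z(k, z) = ((k*k)*z + z)*(-17) = (k²*z + z)*(-17) = (z*k² + z)*(-17) = (z + z*k²)*(-17) = -17*z - 17*z*k²)
Z(543, -51)/t + 1176/339695 = -17*(-51)*(1 + 543²)/15376 + 1176/339695 = -17*(-51)*(1 + 294849)*(1/15376) + 1176*(1/339695) = -17*(-51)*294850*(1/15376) + 1176/339695 = 255634950*(1/15376) + 1176/339695 = 127817475/7688 + 1176/339695 = 43418966211213/2611575160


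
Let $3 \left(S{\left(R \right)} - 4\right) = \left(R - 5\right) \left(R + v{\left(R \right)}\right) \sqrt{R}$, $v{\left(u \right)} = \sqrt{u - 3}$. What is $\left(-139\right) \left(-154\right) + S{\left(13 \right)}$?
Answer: $21410 + \frac{8 \sqrt{130}}{3} + \frac{104 \sqrt{13}}{3} \approx 21565.0$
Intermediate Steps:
$v{\left(u \right)} = \sqrt{-3 + u}$
$S{\left(R \right)} = 4 + \frac{\sqrt{R} \left(-5 + R\right) \left(R + \sqrt{-3 + R}\right)}{3}$ ($S{\left(R \right)} = 4 + \frac{\left(R - 5\right) \left(R + \sqrt{-3 + R}\right) \sqrt{R}}{3} = 4 + \frac{\left(-5 + R\right) \left(R + \sqrt{-3 + R}\right) \sqrt{R}}{3} = 4 + \frac{\sqrt{R} \left(-5 + R\right) \left(R + \sqrt{-3 + R}\right)}{3}$)
$\left(-139\right) \left(-154\right) + S{\left(13 \right)} = \left(-139\right) \left(-154\right) + \left(4 - \frac{5 \cdot 13^{\frac{3}{2}}}{3} + \frac{13^{\frac{5}{2}}}{3} - \frac{5 \sqrt{13} \sqrt{-3 + 13}}{3} + \frac{13^{\frac{3}{2}} \sqrt{-3 + 13}}{3}\right) = 21406 + \left(4 - \frac{5 \cdot 13 \sqrt{13}}{3} + \frac{169 \sqrt{13}}{3} - \frac{5 \sqrt{13} \sqrt{10}}{3} + \frac{13 \sqrt{13} \sqrt{10}}{3}\right) = 21406 + \left(4 - \frac{65 \sqrt{13}}{3} + \frac{169 \sqrt{13}}{3} - \frac{5 \sqrt{130}}{3} + \frac{13 \sqrt{130}}{3}\right) = 21406 + \left(4 + \frac{8 \sqrt{130}}{3} + \frac{104 \sqrt{13}}{3}\right) = 21410 + \frac{8 \sqrt{130}}{3} + \frac{104 \sqrt{13}}{3}$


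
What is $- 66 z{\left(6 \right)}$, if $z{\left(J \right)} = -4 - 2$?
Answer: $396$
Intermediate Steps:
$z{\left(J \right)} = -6$ ($z{\left(J \right)} = -4 - 2 = -6$)
$- 66 z{\left(6 \right)} = \left(-66\right) \left(-6\right) = 396$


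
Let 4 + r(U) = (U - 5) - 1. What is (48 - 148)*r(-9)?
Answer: 1900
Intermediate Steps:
r(U) = -10 + U (r(U) = -4 + ((U - 5) - 1) = -4 + ((-5 + U) - 1) = -4 + (-6 + U) = -10 + U)
(48 - 148)*r(-9) = (48 - 148)*(-10 - 9) = -100*(-19) = 1900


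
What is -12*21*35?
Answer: -8820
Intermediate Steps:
-12*21*35 = -252*35 = -8820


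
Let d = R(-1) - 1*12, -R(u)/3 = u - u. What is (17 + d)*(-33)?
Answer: -165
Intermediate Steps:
R(u) = 0 (R(u) = -3*(u - u) = -3*0 = 0)
d = -12 (d = 0 - 1*12 = 0 - 12 = -12)
(17 + d)*(-33) = (17 - 12)*(-33) = 5*(-33) = -165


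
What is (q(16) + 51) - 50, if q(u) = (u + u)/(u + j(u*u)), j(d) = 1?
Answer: 49/17 ≈ 2.8824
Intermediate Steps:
q(u) = 2*u/(1 + u) (q(u) = (u + u)/(u + 1) = (2*u)/(1 + u) = 2*u/(1 + u))
(q(16) + 51) - 50 = (2*16/(1 + 16) + 51) - 50 = (2*16/17 + 51) - 50 = (2*16*(1/17) + 51) - 50 = (32/17 + 51) - 50 = 899/17 - 50 = 49/17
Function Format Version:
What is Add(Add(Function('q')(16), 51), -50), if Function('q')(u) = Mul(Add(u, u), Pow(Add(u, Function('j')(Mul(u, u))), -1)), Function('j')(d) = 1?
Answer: Rational(49, 17) ≈ 2.8824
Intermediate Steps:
Function('q')(u) = Mul(2, u, Pow(Add(1, u), -1)) (Function('q')(u) = Mul(Add(u, u), Pow(Add(u, 1), -1)) = Mul(Mul(2, u), Pow(Add(1, u), -1)) = Mul(2, u, Pow(Add(1, u), -1)))
Add(Add(Function('q')(16), 51), -50) = Add(Add(Mul(2, 16, Pow(Add(1, 16), -1)), 51), -50) = Add(Add(Mul(2, 16, Pow(17, -1)), 51), -50) = Add(Add(Mul(2, 16, Rational(1, 17)), 51), -50) = Add(Add(Rational(32, 17), 51), -50) = Add(Rational(899, 17), -50) = Rational(49, 17)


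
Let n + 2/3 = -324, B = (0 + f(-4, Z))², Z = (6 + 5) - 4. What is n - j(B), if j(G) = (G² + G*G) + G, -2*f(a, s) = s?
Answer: -15289/24 ≈ -637.04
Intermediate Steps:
Z = 7 (Z = 11 - 4 = 7)
f(a, s) = -s/2
B = 49/4 (B = (0 - ½*7)² = (0 - 7/2)² = (-7/2)² = 49/4 ≈ 12.250)
n = -974/3 (n = -⅔ - 324 = -974/3 ≈ -324.67)
j(G) = G + 2*G² (j(G) = (G² + G²) + G = 2*G² + G = G + 2*G²)
n - j(B) = -974/3 - 49*(1 + 2*(49/4))/4 = -974/3 - 49*(1 + 49/2)/4 = -974/3 - 49*51/(4*2) = -974/3 - 1*2499/8 = -974/3 - 2499/8 = -15289/24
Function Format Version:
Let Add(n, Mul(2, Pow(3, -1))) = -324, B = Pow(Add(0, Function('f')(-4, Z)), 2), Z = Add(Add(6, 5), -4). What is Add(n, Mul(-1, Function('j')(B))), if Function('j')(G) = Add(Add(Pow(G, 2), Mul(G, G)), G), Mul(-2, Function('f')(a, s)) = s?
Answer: Rational(-15289, 24) ≈ -637.04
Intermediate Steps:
Z = 7 (Z = Add(11, -4) = 7)
Function('f')(a, s) = Mul(Rational(-1, 2), s)
B = Rational(49, 4) (B = Pow(Add(0, Mul(Rational(-1, 2), 7)), 2) = Pow(Add(0, Rational(-7, 2)), 2) = Pow(Rational(-7, 2), 2) = Rational(49, 4) ≈ 12.250)
n = Rational(-974, 3) (n = Add(Rational(-2, 3), -324) = Rational(-974, 3) ≈ -324.67)
Function('j')(G) = Add(G, Mul(2, Pow(G, 2))) (Function('j')(G) = Add(Add(Pow(G, 2), Pow(G, 2)), G) = Add(Mul(2, Pow(G, 2)), G) = Add(G, Mul(2, Pow(G, 2))))
Add(n, Mul(-1, Function('j')(B))) = Add(Rational(-974, 3), Mul(-1, Mul(Rational(49, 4), Add(1, Mul(2, Rational(49, 4)))))) = Add(Rational(-974, 3), Mul(-1, Mul(Rational(49, 4), Add(1, Rational(49, 2))))) = Add(Rational(-974, 3), Mul(-1, Mul(Rational(49, 4), Rational(51, 2)))) = Add(Rational(-974, 3), Mul(-1, Rational(2499, 8))) = Add(Rational(-974, 3), Rational(-2499, 8)) = Rational(-15289, 24)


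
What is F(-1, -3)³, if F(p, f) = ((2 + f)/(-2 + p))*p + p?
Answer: -64/27 ≈ -2.3704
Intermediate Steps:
F(p, f) = p + p*(2 + f)/(-2 + p) (F(p, f) = ((2 + f)/(-2 + p))*p + p = p*(2 + f)/(-2 + p) + p = p + p*(2 + f)/(-2 + p))
F(-1, -3)³ = (-(-3 - 1)/(-2 - 1))³ = (-1*(-4)/(-3))³ = (-1*(-⅓)*(-4))³ = (-4/3)³ = -64/27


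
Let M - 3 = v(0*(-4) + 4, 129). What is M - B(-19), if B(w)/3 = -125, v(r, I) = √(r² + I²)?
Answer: 378 + √16657 ≈ 507.06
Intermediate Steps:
v(r, I) = √(I² + r²)
B(w) = -375 (B(w) = 3*(-125) = -375)
M = 3 + √16657 (M = 3 + √(129² + (0*(-4) + 4)²) = 3 + √(16641 + (0 + 4)²) = 3 + √(16641 + 4²) = 3 + √(16641 + 16) = 3 + √16657 ≈ 132.06)
M - B(-19) = (3 + √16657) - 1*(-375) = (3 + √16657) + 375 = 378 + √16657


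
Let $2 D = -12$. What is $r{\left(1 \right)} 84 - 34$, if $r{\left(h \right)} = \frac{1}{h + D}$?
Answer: $- \frac{254}{5} \approx -50.8$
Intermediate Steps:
$D = -6$ ($D = \frac{1}{2} \left(-12\right) = -6$)
$r{\left(h \right)} = \frac{1}{-6 + h}$ ($r{\left(h \right)} = \frac{1}{h - 6} = \frac{1}{-6 + h}$)
$r{\left(1 \right)} 84 - 34 = \frac{1}{-6 + 1} \cdot 84 - 34 = \frac{1}{-5} \cdot 84 - 34 = \left(- \frac{1}{5}\right) 84 - 34 = - \frac{84}{5} - 34 = - \frac{254}{5}$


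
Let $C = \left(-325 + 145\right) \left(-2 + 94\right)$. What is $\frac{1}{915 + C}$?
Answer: $- \frac{1}{15645} \approx -6.3918 \cdot 10^{-5}$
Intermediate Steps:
$C = -16560$ ($C = \left(-180\right) 92 = -16560$)
$\frac{1}{915 + C} = \frac{1}{915 - 16560} = \frac{1}{-15645} = - \frac{1}{15645}$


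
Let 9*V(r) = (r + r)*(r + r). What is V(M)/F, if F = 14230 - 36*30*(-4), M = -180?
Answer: 288/371 ≈ 0.77628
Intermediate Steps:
V(r) = 4*r²/9 (V(r) = ((r + r)*(r + r))/9 = ((2*r)*(2*r))/9 = (4*r²)/9 = 4*r²/9)
F = 18550 (F = 14230 - 1080*(-4) = 14230 + 4320 = 18550)
V(M)/F = ((4/9)*(-180)²)/18550 = ((4/9)*32400)*(1/18550) = 14400*(1/18550) = 288/371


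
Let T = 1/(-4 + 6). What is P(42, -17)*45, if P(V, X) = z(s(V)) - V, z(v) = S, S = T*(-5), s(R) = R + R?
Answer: -4005/2 ≈ -2002.5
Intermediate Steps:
s(R) = 2*R
T = ½ (T = 1/2 = ½ ≈ 0.50000)
S = -5/2 (S = (½)*(-5) = -5/2 ≈ -2.5000)
z(v) = -5/2
P(V, X) = -5/2 - V
P(42, -17)*45 = (-5/2 - 1*42)*45 = (-5/2 - 42)*45 = -89/2*45 = -4005/2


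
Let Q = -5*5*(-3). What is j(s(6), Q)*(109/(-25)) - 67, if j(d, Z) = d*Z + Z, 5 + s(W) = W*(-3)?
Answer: 7127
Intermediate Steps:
Q = 75 (Q = -25*(-3) = 75)
s(W) = -5 - 3*W (s(W) = -5 + W*(-3) = -5 - 3*W)
j(d, Z) = Z + Z*d (j(d, Z) = Z*d + Z = Z + Z*d)
j(s(6), Q)*(109/(-25)) - 67 = (75*(1 + (-5 - 3*6)))*(109/(-25)) - 67 = (75*(1 + (-5 - 18)))*(109*(-1/25)) - 67 = (75*(1 - 23))*(-109/25) - 67 = (75*(-22))*(-109/25) - 67 = -1650*(-109/25) - 67 = 7194 - 67 = 7127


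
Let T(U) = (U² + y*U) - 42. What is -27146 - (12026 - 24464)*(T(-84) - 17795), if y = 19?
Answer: -153972272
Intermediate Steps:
T(U) = -42 + U² + 19*U (T(U) = (U² + 19*U) - 42 = -42 + U² + 19*U)
-27146 - (12026 - 24464)*(T(-84) - 17795) = -27146 - (12026 - 24464)*((-42 + (-84)² + 19*(-84)) - 17795) = -27146 - (-12438)*((-42 + 7056 - 1596) - 17795) = -27146 - (-12438)*(5418 - 17795) = -27146 - (-12438)*(-12377) = -27146 - 1*153945126 = -27146 - 153945126 = -153972272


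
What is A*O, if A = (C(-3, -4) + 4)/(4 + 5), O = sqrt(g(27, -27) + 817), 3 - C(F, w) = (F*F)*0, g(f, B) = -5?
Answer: 14*sqrt(203)/9 ≈ 22.163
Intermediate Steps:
C(F, w) = 3 (C(F, w) = 3 - F*F*0 = 3 - F**2*0 = 3 - 1*0 = 3 + 0 = 3)
O = 2*sqrt(203) (O = sqrt(-5 + 817) = sqrt(812) = 2*sqrt(203) ≈ 28.496)
A = 7/9 (A = (3 + 4)/(4 + 5) = 7/9 ≈ 0.77778)
A*O = 7*(2*sqrt(203))/9 = 14*sqrt(203)/9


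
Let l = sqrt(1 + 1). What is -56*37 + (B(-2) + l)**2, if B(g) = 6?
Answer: -2034 + 12*sqrt(2) ≈ -2017.0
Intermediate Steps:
l = sqrt(2) ≈ 1.4142
-56*37 + (B(-2) + l)**2 = -56*37 + (6 + sqrt(2))**2 = -2072 + (6 + sqrt(2))**2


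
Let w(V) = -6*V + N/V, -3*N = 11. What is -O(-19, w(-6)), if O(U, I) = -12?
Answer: 12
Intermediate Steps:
N = -11/3 (N = -⅓*11 = -11/3 ≈ -3.6667)
w(V) = -6*V - 11/(3*V)
-O(-19, w(-6)) = -1*(-12) = 12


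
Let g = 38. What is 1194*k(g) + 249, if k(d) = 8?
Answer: 9801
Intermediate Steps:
1194*k(g) + 249 = 1194*8 + 249 = 9552 + 249 = 9801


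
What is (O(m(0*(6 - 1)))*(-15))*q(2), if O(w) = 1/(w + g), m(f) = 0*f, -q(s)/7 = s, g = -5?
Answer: -42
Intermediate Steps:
q(s) = -7*s
m(f) = 0
O(w) = 1/(-5 + w) (O(w) = 1/(w - 5) = 1/(-5 + w))
(O(m(0*(6 - 1)))*(-15))*q(2) = (-15/(-5 + 0))*(-7*2) = (-15/(-5))*(-14) = -⅕*(-15)*(-14) = 3*(-14) = -42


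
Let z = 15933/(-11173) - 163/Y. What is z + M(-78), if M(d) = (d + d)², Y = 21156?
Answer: 5752107144221/236375988 ≈ 24335.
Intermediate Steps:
M(d) = 4*d² (M(d) = (2*d)² = 4*d²)
z = -338899747/236375988 (z = 15933/(-11173) - 163/21156 = 15933*(-1/11173) - 163*1/21156 = -15933/11173 - 163/21156 = -338899747/236375988 ≈ -1.4337)
z + M(-78) = -338899747/236375988 + 4*(-78)² = -338899747/236375988 + 4*6084 = -338899747/236375988 + 24336 = 5752107144221/236375988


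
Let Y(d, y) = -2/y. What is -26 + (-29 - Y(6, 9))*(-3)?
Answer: 181/3 ≈ 60.333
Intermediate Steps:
-26 + (-29 - Y(6, 9))*(-3) = -26 + (-29 - (-2)/9)*(-3) = -26 + (-29 - 1*(-2/9))*(-3) = -26 + (-29 + 2/9)*(-3) = -26 - 259/9*(-3) = -26 + 259/3 = 181/3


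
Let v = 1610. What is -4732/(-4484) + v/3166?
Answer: 2775094/1774543 ≈ 1.5638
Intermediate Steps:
-4732/(-4484) + v/3166 = -4732/(-4484) + 1610/3166 = -4732*(-1/4484) + 1610*(1/3166) = 1183/1121 + 805/1583 = 2775094/1774543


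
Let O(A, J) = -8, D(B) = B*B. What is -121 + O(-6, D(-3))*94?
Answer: -873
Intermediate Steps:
D(B) = B**2
-121 + O(-6, D(-3))*94 = -121 - 8*94 = -121 - 752 = -873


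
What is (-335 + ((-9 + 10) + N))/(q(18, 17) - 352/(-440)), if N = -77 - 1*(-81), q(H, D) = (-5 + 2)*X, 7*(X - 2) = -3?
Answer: 11550/137 ≈ 84.307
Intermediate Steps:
X = 11/7 (X = 2 + (1/7)*(-3) = 2 - 3/7 = 11/7 ≈ 1.5714)
q(H, D) = -33/7 (q(H, D) = (-5 + 2)*(11/7) = -3*11/7 = -33/7)
N = 4 (N = -77 + 81 = 4)
(-335 + ((-9 + 10) + N))/(q(18, 17) - 352/(-440)) = (-335 + ((-9 + 10) + 4))/(-33/7 - 352/(-440)) = (-335 + (1 + 4))/(-33/7 - 352*(-1/440)) = (-335 + 5)/(-33/7 + 4/5) = -330/(-137/35) = -330*(-35/137) = 11550/137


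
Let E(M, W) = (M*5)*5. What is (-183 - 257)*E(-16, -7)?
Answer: 176000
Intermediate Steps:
E(M, W) = 25*M (E(M, W) = (5*M)*5 = 25*M)
(-183 - 257)*E(-16, -7) = (-183 - 257)*(25*(-16)) = -440*(-400) = 176000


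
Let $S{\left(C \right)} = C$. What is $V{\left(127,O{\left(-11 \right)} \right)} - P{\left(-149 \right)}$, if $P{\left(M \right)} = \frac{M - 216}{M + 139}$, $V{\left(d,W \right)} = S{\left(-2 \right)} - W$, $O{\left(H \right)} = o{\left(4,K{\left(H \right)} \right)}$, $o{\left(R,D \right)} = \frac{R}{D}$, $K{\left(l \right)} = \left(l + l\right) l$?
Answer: $- \frac{9321}{242} \approx -38.517$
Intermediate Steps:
$K{\left(l \right)} = 2 l^{2}$ ($K{\left(l \right)} = 2 l l = 2 l^{2}$)
$O{\left(H \right)} = \frac{2}{H^{2}}$ ($O{\left(H \right)} = \frac{4}{2 H^{2}} = 4 \frac{1}{2 H^{2}} = \frac{2}{H^{2}}$)
$V{\left(d,W \right)} = -2 - W$
$P{\left(M \right)} = \frac{-216 + M}{139 + M}$
$V{\left(127,O{\left(-11 \right)} \right)} - P{\left(-149 \right)} = \left(-2 - \frac{2}{121}\right) - \frac{-216 - 149}{139 - 149} = \left(-2 - 2 \cdot \frac{1}{121}\right) - \frac{1}{-10} \left(-365\right) = \left(-2 - \frac{2}{121}\right) - \left(- \frac{1}{10}\right) \left(-365\right) = \left(-2 - \frac{2}{121}\right) - \frac{73}{2} = - \frac{244}{121} - \frac{73}{2} = - \frac{9321}{242}$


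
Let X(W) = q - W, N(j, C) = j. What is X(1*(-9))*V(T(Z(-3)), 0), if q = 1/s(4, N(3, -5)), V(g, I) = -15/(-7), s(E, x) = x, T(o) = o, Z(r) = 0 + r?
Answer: 20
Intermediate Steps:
Z(r) = r
V(g, I) = 15/7 (V(g, I) = -15*(-⅐) = 15/7)
q = ⅓ (q = 1/3 = ⅓ ≈ 0.33333)
X(W) = ⅓ - W
X(1*(-9))*V(T(Z(-3)), 0) = (⅓ - (-9))*(15/7) = (⅓ - 1*(-9))*(15/7) = (⅓ + 9)*(15/7) = (28/3)*(15/7) = 20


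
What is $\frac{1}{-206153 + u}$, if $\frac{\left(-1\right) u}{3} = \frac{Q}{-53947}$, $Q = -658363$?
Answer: $- \frac{53947}{11123310980} \approx -4.8499 \cdot 10^{-6}$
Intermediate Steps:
$u = - \frac{1975089}{53947}$ ($u = - 3 \left(- \frac{658363}{-53947}\right) = - 3 \left(\left(-658363\right) \left(- \frac{1}{53947}\right)\right) = \left(-3\right) \frac{658363}{53947} = - \frac{1975089}{53947} \approx -36.612$)
$\frac{1}{-206153 + u} = \frac{1}{-206153 - \frac{1975089}{53947}} = \frac{1}{- \frac{11123310980}{53947}} = - \frac{53947}{11123310980}$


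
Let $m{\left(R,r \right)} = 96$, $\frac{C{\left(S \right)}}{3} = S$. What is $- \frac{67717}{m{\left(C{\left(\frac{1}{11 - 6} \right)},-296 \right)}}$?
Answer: $- \frac{67717}{96} \approx -705.39$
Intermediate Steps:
$C{\left(S \right)} = 3 S$
$- \frac{67717}{m{\left(C{\left(\frac{1}{11 - 6} \right)},-296 \right)}} = - \frac{67717}{96}$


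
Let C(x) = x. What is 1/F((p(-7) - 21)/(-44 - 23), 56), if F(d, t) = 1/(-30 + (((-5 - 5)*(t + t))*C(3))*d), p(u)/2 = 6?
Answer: -32250/67 ≈ -481.34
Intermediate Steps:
p(u) = 12 (p(u) = 2*6 = 12)
F(d, t) = 1/(-30 - 60*d*t) (F(d, t) = 1/(-30 + (((-5 - 5)*(t + t))*3)*d) = 1/(-30 + (-20*t*3)*d) = 1/(-30 + (-60*t)*d) = 1/(-30 - 60*d*t))
1/F((p(-7) - 21)/(-44 - 23), 56) = 1/(-1/(30 + 60*((12 - 21)/(-44 - 23))*56)) = 1/(-1/(30 + 60*(-9/(-67))*56)) = 1/(-1/(30 + 60*(-9*(-1/67))*56)) = 1/(-1/(30 + 60*(9/67)*56)) = 1/(-1/(30 + 30240/67)) = 1/(-1/32250/67) = 1/(-1*67/32250) = 1/(-67/32250) = -32250/67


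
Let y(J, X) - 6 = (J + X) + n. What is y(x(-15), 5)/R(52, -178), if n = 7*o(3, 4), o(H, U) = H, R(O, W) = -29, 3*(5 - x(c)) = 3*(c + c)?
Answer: -67/29 ≈ -2.3103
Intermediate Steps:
x(c) = 5 - 2*c (x(c) = 5 - (c + c) = 5 - 2*c)
n = 21 (n = 7*3 = 21)
y(J, X) = 27 + J + X (y(J, X) = 6 + ((J + X) + 21) = 6 + (21 + J + X) = 27 + J + X)
y(x(-15), 5)/R(52, -178) = (27 + (5 - 2*(-15)) + 5)/(-29) = (27 + (5 + 30) + 5)*(-1/29) = (27 + 35 + 5)*(-1/29) = 67*(-1/29) = -67/29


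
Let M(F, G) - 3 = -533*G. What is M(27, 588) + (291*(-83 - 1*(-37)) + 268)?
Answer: -326519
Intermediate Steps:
M(F, G) = 3 - 533*G
M(27, 588) + (291*(-83 - 1*(-37)) + 268) = (3 - 533*588) + (291*(-83 - 1*(-37)) + 268) = (3 - 313404) + (291*(-83 + 37) + 268) = -313401 + (291*(-46) + 268) = -313401 + (-13386 + 268) = -313401 - 13118 = -326519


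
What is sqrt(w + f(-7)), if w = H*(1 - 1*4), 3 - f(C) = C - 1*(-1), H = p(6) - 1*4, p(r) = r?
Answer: sqrt(3) ≈ 1.7320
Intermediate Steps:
H = 2 (H = 6 - 1*4 = 6 - 4 = 2)
f(C) = 2 - C (f(C) = 3 - (C - 1*(-1)) = 3 - (C + 1) = 3 - (1 + C) = 3 + (-1 - C) = 2 - C)
w = -6 (w = 2*(1 - 1*4) = 2*(1 - 4) = 2*(-3) = -6)
sqrt(w + f(-7)) = sqrt(-6 + (2 - 1*(-7))) = sqrt(-6 + (2 + 7)) = sqrt(-6 + 9) = sqrt(3)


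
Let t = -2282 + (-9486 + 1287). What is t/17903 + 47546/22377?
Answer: 616682701/400615431 ≈ 1.5393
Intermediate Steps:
t = -10481 (t = -2282 - 8199 = -10481)
t/17903 + 47546/22377 = -10481/17903 + 47546/22377 = 616682701/400615431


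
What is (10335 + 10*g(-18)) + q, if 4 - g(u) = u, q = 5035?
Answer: 15590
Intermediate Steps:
g(u) = 4 - u
(10335 + 10*g(-18)) + q = (10335 + 10*(4 - 1*(-18))) + 5035 = (10335 + 10*(4 + 18)) + 5035 = (10335 + 10*22) + 5035 = (10335 + 220) + 5035 = 10555 + 5035 = 15590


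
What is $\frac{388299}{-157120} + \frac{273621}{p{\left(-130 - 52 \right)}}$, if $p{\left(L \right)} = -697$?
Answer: $- \frac{43261975923}{109512640} \approx -395.04$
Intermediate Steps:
$\frac{388299}{-157120} + \frac{273621}{p{\left(-130 - 52 \right)}} = \frac{388299}{-157120} + \frac{273621}{-697} = 388299 \left(- \frac{1}{157120}\right) + 273621 \left(- \frac{1}{697}\right) = - \frac{388299}{157120} - \frac{273621}{697} = - \frac{43261975923}{109512640}$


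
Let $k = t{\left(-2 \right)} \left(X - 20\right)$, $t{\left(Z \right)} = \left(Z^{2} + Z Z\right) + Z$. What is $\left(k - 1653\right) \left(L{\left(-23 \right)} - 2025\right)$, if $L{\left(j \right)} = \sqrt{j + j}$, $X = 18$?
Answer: $3371625 - 1665 i \sqrt{46} \approx 3.3716 \cdot 10^{6} - 11293.0 i$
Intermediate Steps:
$L{\left(j \right)} = \sqrt{2} \sqrt{j}$ ($L{\left(j \right)} = \sqrt{2 j} = \sqrt{2} \sqrt{j}$)
$t{\left(Z \right)} = Z + 2 Z^{2}$ ($t{\left(Z \right)} = \left(Z^{2} + Z^{2}\right) + Z = 2 Z^{2} + Z = Z + 2 Z^{2}$)
$k = -12$ ($k = - 2 \left(1 + 2 \left(-2\right)\right) \left(18 - 20\right) = - 2 \left(1 - 4\right) \left(-2\right) = \left(-2\right) \left(-3\right) \left(-2\right) = 6 \left(-2\right) = -12$)
$\left(k - 1653\right) \left(L{\left(-23 \right)} - 2025\right) = \left(-12 - 1653\right) \left(\sqrt{2} \sqrt{-23} - 2025\right) = - 1665 \left(\sqrt{2} i \sqrt{23} - 2025\right) = - 1665 \left(i \sqrt{46} - 2025\right) = - 1665 \left(-2025 + i \sqrt{46}\right) = 3371625 - 1665 i \sqrt{46}$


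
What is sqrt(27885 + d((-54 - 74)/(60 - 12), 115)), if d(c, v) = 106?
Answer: sqrt(27991) ≈ 167.31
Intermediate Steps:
sqrt(27885 + d((-54 - 74)/(60 - 12), 115)) = sqrt(27885 + 106) = sqrt(27991)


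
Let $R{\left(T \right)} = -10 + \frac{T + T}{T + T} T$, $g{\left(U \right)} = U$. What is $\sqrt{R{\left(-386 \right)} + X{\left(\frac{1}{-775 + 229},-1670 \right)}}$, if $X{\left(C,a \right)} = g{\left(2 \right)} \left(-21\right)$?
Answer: $i \sqrt{438} \approx 20.928 i$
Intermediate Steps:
$R{\left(T \right)} = -10 + T$ ($R{\left(T \right)} = -10 + \frac{2 T}{2 T} T = -10 + 2 T \frac{1}{2 T} T = -10 + 1 T = -10 + T$)
$X{\left(C,a \right)} = -42$ ($X{\left(C,a \right)} = 2 \left(-21\right) = -42$)
$\sqrt{R{\left(-386 \right)} + X{\left(\frac{1}{-775 + 229},-1670 \right)}} = \sqrt{\left(-10 - 386\right) - 42} = \sqrt{-396 - 42} = \sqrt{-438} = i \sqrt{438}$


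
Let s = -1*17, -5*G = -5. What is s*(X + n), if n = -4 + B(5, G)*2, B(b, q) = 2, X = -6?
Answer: 102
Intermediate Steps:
G = 1 (G = -1/5*(-5) = 1)
n = 0 (n = -4 + 2*2 = -4 + 4 = 0)
s = -17
s*(X + n) = -17*(-6 + 0) = -17*(-6) = 102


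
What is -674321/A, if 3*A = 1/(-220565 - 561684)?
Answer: 1582460783787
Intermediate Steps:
A = -1/2346747 (A = 1/(3*(-220565 - 561684)) = (⅓)/(-782249) = (⅓)*(-1/782249) = -1/2346747 ≈ -4.2612e-7)
-674321/A = -674321/(-1/2346747) = -674321*(-2346747) = 1582460783787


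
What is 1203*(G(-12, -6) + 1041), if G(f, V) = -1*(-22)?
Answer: 1278789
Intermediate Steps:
G(f, V) = 22
1203*(G(-12, -6) + 1041) = 1203*(22 + 1041) = 1203*1063 = 1278789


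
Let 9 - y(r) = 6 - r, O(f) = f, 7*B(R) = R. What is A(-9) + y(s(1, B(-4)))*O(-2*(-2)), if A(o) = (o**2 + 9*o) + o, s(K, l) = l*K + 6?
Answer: 173/7 ≈ 24.714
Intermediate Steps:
B(R) = R/7
s(K, l) = 6 + K*l (s(K, l) = K*l + 6 = 6 + K*l)
A(o) = o**2 + 10*o
y(r) = 3 + r (y(r) = 9 - (6 - r) = 9 + (-6 + r) = 3 + r)
A(-9) + y(s(1, B(-4)))*O(-2*(-2)) = -9*(10 - 9) + (3 + (6 + 1*((1/7)*(-4))))*(-2*(-2)) = -9*1 + (3 + (6 + 1*(-4/7)))*4 = -9 + (3 + (6 - 4/7))*4 = -9 + (3 + 38/7)*4 = -9 + (59/7)*4 = -9 + 236/7 = 173/7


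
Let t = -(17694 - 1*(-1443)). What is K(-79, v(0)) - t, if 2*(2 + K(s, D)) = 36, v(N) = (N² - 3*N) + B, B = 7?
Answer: 19153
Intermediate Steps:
v(N) = 7 + N² - 3*N (v(N) = (N² - 3*N) + 7 = 7 + N² - 3*N)
t = -19137 (t = -(17694 + 1443) = -1*19137 = -19137)
K(s, D) = 16 (K(s, D) = -2 + (½)*36 = -2 + 18 = 16)
K(-79, v(0)) - t = 16 - 1*(-19137) = 16 + 19137 = 19153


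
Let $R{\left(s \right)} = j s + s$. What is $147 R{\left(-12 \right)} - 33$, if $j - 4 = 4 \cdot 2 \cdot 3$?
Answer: $-51189$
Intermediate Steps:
$j = 28$ ($j = 4 + 4 \cdot 2 \cdot 3 = 4 + 8 \cdot 3 = 4 + 24 = 28$)
$R{\left(s \right)} = 29 s$ ($R{\left(s \right)} = 28 s + s = 29 s$)
$147 R{\left(-12 \right)} - 33 = 147 \cdot 29 \left(-12\right) - 33 = 147 \left(-348\right) - 33 = -51156 - 33 = -51189$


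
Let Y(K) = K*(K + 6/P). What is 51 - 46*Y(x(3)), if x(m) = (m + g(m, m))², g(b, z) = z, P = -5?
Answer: -287889/5 ≈ -57578.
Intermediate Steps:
x(m) = 4*m² (x(m) = (m + m)² = (2*m)² = 4*m²)
Y(K) = K*(-6/5 + K) (Y(K) = K*(K + 6/(-5)) = K*(K + 6*(-⅕)) = K*(K - 6/5) = K*(-6/5 + K))
51 - 46*Y(x(3)) = 51 - 46*4*3²*(-6 + 5*(4*3²))/5 = 51 - 46*4*9*(-6 + 5*(4*9))/5 = 51 - 46*36*(-6 + 5*36)/5 = 51 - 46*36*(-6 + 180)/5 = 51 - 46*36*174/5 = 51 - 46*6264/5 = 51 - 288144/5 = -287889/5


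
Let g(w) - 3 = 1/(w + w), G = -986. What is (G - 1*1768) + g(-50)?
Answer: -275101/100 ≈ -2751.0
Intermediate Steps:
g(w) = 3 + 1/(2*w) (g(w) = 3 + 1/(w + w) = 3 + 1/(2*w))
(G - 1*1768) + g(-50) = (-986 - 1*1768) + (3 + (½)/(-50)) = (-986 - 1768) + (3 + (½)*(-1/50)) = -2754 + (3 - 1/100) = -2754 + 299/100 = -275101/100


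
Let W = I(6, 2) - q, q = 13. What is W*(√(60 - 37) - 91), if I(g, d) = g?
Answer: 637 - 7*√23 ≈ 603.43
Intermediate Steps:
W = -7 (W = 6 - 1*13 = 6 - 13 = -7)
W*(√(60 - 37) - 91) = -7*(√(60 - 37) - 91) = -7*(√23 - 91) = -7*(-91 + √23) = 637 - 7*√23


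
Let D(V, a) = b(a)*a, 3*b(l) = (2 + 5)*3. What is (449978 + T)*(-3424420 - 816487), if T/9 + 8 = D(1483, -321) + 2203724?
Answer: -85934342481493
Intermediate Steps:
b(l) = 7 (b(l) = ((2 + 5)*3)/3 = (7*3)/3 = (⅓)*21 = 7)
D(V, a) = 7*a
T = 19813221 (T = -72 + 9*(7*(-321) + 2203724) = -72 + 9*(-2247 + 2203724) = -72 + 9*2201477 = -72 + 19813293 = 19813221)
(449978 + T)*(-3424420 - 816487) = (449978 + 19813221)*(-3424420 - 816487) = 20263199*(-4240907) = -85934342481493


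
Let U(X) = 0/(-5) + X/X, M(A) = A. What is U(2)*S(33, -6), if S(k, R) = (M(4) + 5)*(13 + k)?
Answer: 414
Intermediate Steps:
U(X) = 1 (U(X) = 0*(-⅕) + 1 = 0 + 1 = 1)
S(k, R) = 117 + 9*k (S(k, R) = (4 + 5)*(13 + k) = 9*(13 + k) = 117 + 9*k)
U(2)*S(33, -6) = 1*(117 + 9*33) = 1*(117 + 297) = 1*414 = 414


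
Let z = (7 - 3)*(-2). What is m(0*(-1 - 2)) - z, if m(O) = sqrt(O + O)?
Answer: 8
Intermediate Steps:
m(O) = sqrt(2)*sqrt(O) (m(O) = sqrt(2*O) = sqrt(2)*sqrt(O))
z = -8 (z = 4*(-2) = -8)
m(0*(-1 - 2)) - z = sqrt(2)*sqrt(0*(-1 - 2)) - 1*(-8) = sqrt(2)*sqrt(0*(-3)) + 8 = sqrt(2)*sqrt(0) + 8 = sqrt(2)*0 + 8 = 0 + 8 = 8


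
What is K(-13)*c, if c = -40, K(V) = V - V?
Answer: 0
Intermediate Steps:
K(V) = 0
K(-13)*c = 0*(-40) = 0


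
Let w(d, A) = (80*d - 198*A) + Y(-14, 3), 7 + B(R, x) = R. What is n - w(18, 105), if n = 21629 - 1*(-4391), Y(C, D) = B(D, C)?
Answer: 45374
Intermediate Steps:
B(R, x) = -7 + R
Y(C, D) = -7 + D
w(d, A) = -4 - 198*A + 80*d (w(d, A) = (80*d - 198*A) + (-7 + 3) = (-198*A + 80*d) - 4 = -4 - 198*A + 80*d)
n = 26020 (n = 21629 + 4391 = 26020)
n - w(18, 105) = 26020 - (-4 - 198*105 + 80*18) = 26020 - (-4 - 20790 + 1440) = 26020 - 1*(-19354) = 26020 + 19354 = 45374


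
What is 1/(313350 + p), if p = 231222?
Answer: 1/544572 ≈ 1.8363e-6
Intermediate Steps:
1/(313350 + p) = 1/(313350 + 231222) = 1/544572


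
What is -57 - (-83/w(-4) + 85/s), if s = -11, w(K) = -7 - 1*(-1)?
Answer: -4165/66 ≈ -63.106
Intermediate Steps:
w(K) = -6 (w(K) = -7 + 1 = -6)
-57 - (-83/w(-4) + 85/s) = -57 - (-83/(-6) + 85/(-11)) = -57 - (-83*(-1/6) + 85*(-1/11)) = -57 - (83/6 - 85/11) = -57 - 1*403/66 = -57 - 403/66 = -4165/66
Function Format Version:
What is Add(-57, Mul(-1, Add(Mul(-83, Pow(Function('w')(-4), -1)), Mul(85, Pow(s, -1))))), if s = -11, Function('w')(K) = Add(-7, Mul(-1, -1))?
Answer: Rational(-4165, 66) ≈ -63.106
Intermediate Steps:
Function('w')(K) = -6 (Function('w')(K) = Add(-7, 1) = -6)
Add(-57, Mul(-1, Add(Mul(-83, Pow(Function('w')(-4), -1)), Mul(85, Pow(s, -1))))) = Add(-57, Mul(-1, Add(Mul(-83, Pow(-6, -1)), Mul(85, Pow(-11, -1))))) = Add(-57, Mul(-1, Add(Mul(-83, Rational(-1, 6)), Mul(85, Rational(-1, 11))))) = Add(-57, Mul(-1, Add(Rational(83, 6), Rational(-85, 11)))) = Add(-57, Mul(-1, Rational(403, 66))) = Add(-57, Rational(-403, 66)) = Rational(-4165, 66)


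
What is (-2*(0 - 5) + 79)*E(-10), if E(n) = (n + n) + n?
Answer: -2670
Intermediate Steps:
E(n) = 3*n (E(n) = 2*n + n = 3*n)
(-2*(0 - 5) + 79)*E(-10) = (-2*(0 - 5) + 79)*(3*(-10)) = (-2*(-5) + 79)*(-30) = (10 + 79)*(-30) = 89*(-30) = -2670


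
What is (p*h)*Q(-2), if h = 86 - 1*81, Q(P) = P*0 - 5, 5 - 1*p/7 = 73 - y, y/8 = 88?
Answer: -111300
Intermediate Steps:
y = 704 (y = 8*88 = 704)
p = 4452 (p = 35 - 7*(73 - 1*704) = 35 - 7*(73 - 704) = 35 - 7*(-631) = 35 + 4417 = 4452)
Q(P) = -5 (Q(P) = 0 - 5 = -5)
h = 5 (h = 86 - 81 = 5)
(p*h)*Q(-2) = (4452*5)*(-5) = 22260*(-5) = -111300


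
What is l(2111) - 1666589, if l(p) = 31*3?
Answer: -1666496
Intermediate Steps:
l(p) = 93
l(2111) - 1666589 = 93 - 1666589 = -1666496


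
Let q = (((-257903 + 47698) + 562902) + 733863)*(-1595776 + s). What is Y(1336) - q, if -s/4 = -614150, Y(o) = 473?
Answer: -935336924967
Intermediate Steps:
s = 2456600 (s = -4*(-614150) = 2456600)
q = 935336925440 (q = (((-257903 + 47698) + 562902) + 733863)*(-1595776 + 2456600) = ((-210205 + 562902) + 733863)*860824 = (352697 + 733863)*860824 = 1086560*860824 = 935336925440)
Y(1336) - q = 473 - 1*935336925440 = 473 - 935336925440 = -935336924967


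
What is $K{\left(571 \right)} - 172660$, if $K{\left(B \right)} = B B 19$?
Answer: $6022119$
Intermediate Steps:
$K{\left(B \right)} = 19 B^{2}$ ($K{\left(B \right)} = B^{2} \cdot 19 = 19 B^{2}$)
$K{\left(571 \right)} - 172660 = 19 \cdot 571^{2} - 172660 = 19 \cdot 326041 - 172660 = 6194779 - 172660 = 6022119$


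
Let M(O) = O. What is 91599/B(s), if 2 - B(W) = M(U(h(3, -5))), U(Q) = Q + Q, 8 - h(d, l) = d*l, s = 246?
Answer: -91599/44 ≈ -2081.8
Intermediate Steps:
h(d, l) = 8 - d*l
U(Q) = 2*Q
B(W) = -44 (B(W) = 2 - 2*(8 - 1*3*(-5)) = 2 - 2*(8 + 15) = 2 - 2*23 = 2 - 1*46 = 2 - 46 = -44)
91599/B(s) = 91599/(-44) = 91599*(-1/44) = -91599/44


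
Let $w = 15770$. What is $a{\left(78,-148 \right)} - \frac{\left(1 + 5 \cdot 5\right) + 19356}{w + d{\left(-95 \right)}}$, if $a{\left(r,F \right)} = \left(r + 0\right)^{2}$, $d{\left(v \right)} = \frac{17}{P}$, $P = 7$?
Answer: $\frac{61052774}{10037} \approx 6082.8$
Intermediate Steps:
$d{\left(v \right)} = \frac{17}{7}$
$a{\left(r,F \right)} = r^{2}$
$a{\left(78,-148 \right)} - \frac{\left(1 + 5 \cdot 5\right) + 19356}{w + d{\left(-95 \right)}} = 78^{2} - \frac{\left(1 + 5 \cdot 5\right) + 19356}{15770 + \frac{17}{7}} = 6084 - \frac{\left(1 + 25\right) + 19356}{\frac{110407}{7}} = 6084 - \left(26 + 19356\right) \frac{7}{110407} = 6084 - 19382 \cdot \frac{7}{110407} = 6084 - \frac{12334}{10037} = \frac{61052774}{10037}$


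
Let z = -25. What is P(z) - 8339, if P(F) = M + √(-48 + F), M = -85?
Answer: -8424 + I*√73 ≈ -8424.0 + 8.544*I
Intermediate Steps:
P(F) = -85 + √(-48 + F)
P(z) - 8339 = (-85 + √(-48 - 25)) - 8339 = (-85 + √(-73)) - 8339 = (-85 + I*√73) - 8339 = -8424 + I*√73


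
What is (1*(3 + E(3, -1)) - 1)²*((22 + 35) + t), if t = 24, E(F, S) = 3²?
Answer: 9801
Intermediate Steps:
E(F, S) = 9
(1*(3 + E(3, -1)) - 1)²*((22 + 35) + t) = (1*(3 + 9) - 1)²*((22 + 35) + 24) = (1*12 - 1)²*(57 + 24) = (12 - 1)²*81 = 11²*81 = 121*81 = 9801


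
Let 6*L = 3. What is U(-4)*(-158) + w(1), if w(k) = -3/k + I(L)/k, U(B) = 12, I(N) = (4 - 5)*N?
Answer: -3799/2 ≈ -1899.5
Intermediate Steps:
L = ½ (L = (⅙)*3 = ½ ≈ 0.50000)
I(N) = -N
w(k) = -7/(2*k) (w(k) = -3/k + (-1*½)/k = -3/k - 1/(2*k) = -7/(2*k))
U(-4)*(-158) + w(1) = 12*(-158) - 7/2/1 = -1896 - 7/2*1 = -1896 - 7/2 = -3799/2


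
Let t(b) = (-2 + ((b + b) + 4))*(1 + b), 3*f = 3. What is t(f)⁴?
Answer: 4096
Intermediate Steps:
f = 1 (f = (⅓)*3 = 1)
t(b) = (1 + b)*(2 + 2*b) (t(b) = (-2 + (2*b + 4))*(1 + b) = (-2 + (4 + 2*b))*(1 + b) = (2 + 2*b)*(1 + b) = (1 + b)*(2 + 2*b))
t(f)⁴ = (2 + 2*1² + 4*1)⁴ = (2 + 2*1 + 4)⁴ = (2 + 2 + 4)⁴ = 8⁴ = 4096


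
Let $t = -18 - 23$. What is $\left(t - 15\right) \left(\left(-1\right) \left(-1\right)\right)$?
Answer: $-56$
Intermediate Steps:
$t = -41$ ($t = -18 - 23 = -41$)
$\left(t - 15\right) \left(\left(-1\right) \left(-1\right)\right) = \left(-41 - 15\right) \left(\left(-1\right) \left(-1\right)\right) = \left(-56\right) 1 = -56$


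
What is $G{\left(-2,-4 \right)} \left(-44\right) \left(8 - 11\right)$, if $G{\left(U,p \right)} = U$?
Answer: $-264$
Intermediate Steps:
$G{\left(-2,-4 \right)} \left(-44\right) \left(8 - 11\right) = \left(-2\right) \left(-44\right) \left(8 - 11\right) = 88 \left(8 - 11\right) = 88 \left(-3\right) = -264$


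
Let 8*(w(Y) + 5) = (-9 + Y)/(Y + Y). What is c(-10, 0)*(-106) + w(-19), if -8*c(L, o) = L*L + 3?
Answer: 25837/19 ≈ 1359.8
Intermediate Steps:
c(L, o) = -3/8 - L²/8 (c(L, o) = -(L*L + 3)/8 = -(L² + 3)/8 = -(3 + L²)/8 = -3/8 - L²/8)
w(Y) = -5 + (-9 + Y)/(16*Y) (w(Y) = -5 + ((-9 + Y)/(Y + Y))/8 = -5 + ((-9 + Y)/((2*Y)))/8 = -5 + ((-9 + Y)*(1/(2*Y)))/8 = -5 + ((-9 + Y)/(2*Y))/8 = -5 + (-9 + Y)/(16*Y))
c(-10, 0)*(-106) + w(-19) = (-3/8 - ⅛*(-10)²)*(-106) + (1/16)*(-9 - 79*(-19))/(-19) = (-3/8 - ⅛*100)*(-106) + (1/16)*(-1/19)*(-9 + 1501) = (-3/8 - 25/2)*(-106) + (1/16)*(-1/19)*1492 = -103/8*(-106) - 373/76 = 5459/4 - 373/76 = 25837/19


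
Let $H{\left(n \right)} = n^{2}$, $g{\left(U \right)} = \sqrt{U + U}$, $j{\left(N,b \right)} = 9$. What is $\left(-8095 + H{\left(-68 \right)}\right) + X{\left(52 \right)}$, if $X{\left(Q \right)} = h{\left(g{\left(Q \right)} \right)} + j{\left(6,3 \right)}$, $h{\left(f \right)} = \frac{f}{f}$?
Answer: $-3461$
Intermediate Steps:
$g{\left(U \right)} = \sqrt{2} \sqrt{U}$ ($g{\left(U \right)} = \sqrt{2 U} = \sqrt{2} \sqrt{U}$)
$h{\left(f \right)} = 1$
$X{\left(Q \right)} = 10$ ($X{\left(Q \right)} = 1 + 9 = 10$)
$\left(-8095 + H{\left(-68 \right)}\right) + X{\left(52 \right)} = \left(-8095 + \left(-68\right)^{2}\right) + 10 = \left(-8095 + 4624\right) + 10 = -3471 + 10 = -3461$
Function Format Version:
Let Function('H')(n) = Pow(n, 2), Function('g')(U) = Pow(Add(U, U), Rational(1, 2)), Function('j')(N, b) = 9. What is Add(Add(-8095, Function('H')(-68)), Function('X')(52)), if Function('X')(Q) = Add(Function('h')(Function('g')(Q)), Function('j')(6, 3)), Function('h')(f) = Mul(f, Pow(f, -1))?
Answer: -3461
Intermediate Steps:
Function('g')(U) = Mul(Pow(2, Rational(1, 2)), Pow(U, Rational(1, 2))) (Function('g')(U) = Pow(Mul(2, U), Rational(1, 2)) = Mul(Pow(2, Rational(1, 2)), Pow(U, Rational(1, 2))))
Function('h')(f) = 1
Function('X')(Q) = 10 (Function('X')(Q) = Add(1, 9) = 10)
Add(Add(-8095, Function('H')(-68)), Function('X')(52)) = Add(Add(-8095, Pow(-68, 2)), 10) = Add(Add(-8095, 4624), 10) = Add(-3471, 10) = -3461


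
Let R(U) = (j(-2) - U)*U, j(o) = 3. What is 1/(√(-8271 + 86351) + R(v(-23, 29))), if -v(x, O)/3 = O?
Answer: -783/6123082 - 4*√305/15307705 ≈ -0.00013244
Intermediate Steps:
v(x, O) = -3*O
R(U) = U*(3 - U) (R(U) = (3 - U)*U = U*(3 - U))
1/(√(-8271 + 86351) + R(v(-23, 29))) = 1/(√(-8271 + 86351) + (-3*29)*(3 - (-3)*29)) = 1/(√78080 - 87*(3 - 1*(-87))) = 1/(16*√305 - 87*(3 + 87)) = 1/(16*√305 - 87*90) = 1/(16*√305 - 7830) = 1/(-7830 + 16*√305)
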